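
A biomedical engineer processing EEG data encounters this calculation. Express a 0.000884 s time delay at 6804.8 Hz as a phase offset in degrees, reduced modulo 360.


Phase shift from frequency and time delay:
phi = 360 * f * t_delay
    = 360 * 6804.8 * 0.000884
    = 2165.56 degrees
    mod 360 = 5.56 degrees

5.56 degrees


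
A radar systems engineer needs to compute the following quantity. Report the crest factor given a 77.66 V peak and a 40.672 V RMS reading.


Crest factor is the ratio of peak to RMS:
CF = V_peak / V_rms
   = 77.66 / 40.672
   = 1.9094

1.9094


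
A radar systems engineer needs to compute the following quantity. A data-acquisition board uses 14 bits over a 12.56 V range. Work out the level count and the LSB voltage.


Step 1 — number of quantization levels:
L = 2^N = 2^14 = 16384

Step 2 — LSB step size:
delta = Vfs / L
      = 12.56 / 16384
      = 0.0007666 V

Levels = 16384; step size = 0.0007666 V


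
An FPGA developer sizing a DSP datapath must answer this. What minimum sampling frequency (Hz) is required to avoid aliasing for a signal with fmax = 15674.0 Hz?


The Nyquist rate is twice the maximum frequency component.
fs_min = 2 * fmax
      = 2 * 15674.0
      = 31348.0 Hz

31348.0


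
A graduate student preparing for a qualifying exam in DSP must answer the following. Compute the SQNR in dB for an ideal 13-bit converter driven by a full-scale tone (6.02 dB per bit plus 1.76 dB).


Theoretical SNR for a full-scale sinusoid:
SNR = 6.02 * N + 1.76
    = 6.02 * 13 + 1.76
    = 78.26 + 1.76
    = 80.02 dB

80.02 dB


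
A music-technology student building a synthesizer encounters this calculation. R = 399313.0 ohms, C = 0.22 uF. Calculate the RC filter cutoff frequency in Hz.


Cutoff frequency of a first-order RC filter:
fc = 1 / (2 * pi * R * C)
C = 0.22 uF = 2.2e-07 F
fc = 1 / (2 * pi * 399313.0 * 2.2e-07)
   = 1 / 0.55197066640448
   = 1.81169 Hz

1.81169 Hz


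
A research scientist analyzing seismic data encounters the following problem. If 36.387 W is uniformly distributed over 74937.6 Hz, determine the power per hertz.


Power spectral density:
PSD = P / BW
    = 36.387 / 74937.6
    = 0.00048556 W/Hz

0.00048556 W/Hz


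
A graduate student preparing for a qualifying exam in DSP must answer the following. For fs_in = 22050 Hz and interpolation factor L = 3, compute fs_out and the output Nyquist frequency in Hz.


Step 1 — output sample rate after interpolation by L:
fs_out = L * fs_in = 3 * 22050 = 66150 Hz

Step 2 — Nyquist frequency of the output stream:
f_Nyq = fs_out / 2 = 66150 / 2 = 33075.0 Hz

fs_out = 66150 Hz; f_Nyquist = 33075.0 Hz


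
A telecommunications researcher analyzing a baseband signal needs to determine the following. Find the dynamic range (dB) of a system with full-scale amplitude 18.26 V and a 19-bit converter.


Dynamic range from full-scale to LSB:
V_min = V_max / 2^bits = 18.26 / 2^19
DR = 20 * log10(V_max / V_min)
   = 20 * log10(2^19)
   = 20 * 19 * log10(2)
   = 114.39 dB

114.39 dB


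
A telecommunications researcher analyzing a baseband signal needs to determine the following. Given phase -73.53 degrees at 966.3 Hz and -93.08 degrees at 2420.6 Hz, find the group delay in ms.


Group delay from phase difference:
tau = -d(phi)/d(omega)
d(phi) = -19.55 deg = -0.341212 rad
d(omega) = 2*pi*(2420.6 - 966.3) = 9137.6364 rad/s
tau = -(-0.341212) / 9137.6364
    = 0.0373 ms

0.0373 ms


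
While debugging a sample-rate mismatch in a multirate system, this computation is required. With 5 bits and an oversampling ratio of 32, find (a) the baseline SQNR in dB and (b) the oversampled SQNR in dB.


Step 1 — baseline SQNR at Nyquist:
SQNR_base = 6.02*N + 1.76
          = 6.02*5 + 1.76
          = 31.86 dB

Step 2 — oversampling processing gain:
G = 10*log10(OSR) = 10*log10(32) = 15.05 dB

Step 3 — total:
SQNR_total = 31.86 + 15.05 = 46.91 dB

Base SQNR = 31.86 dB; oversampled SQNR = 46.91 dB


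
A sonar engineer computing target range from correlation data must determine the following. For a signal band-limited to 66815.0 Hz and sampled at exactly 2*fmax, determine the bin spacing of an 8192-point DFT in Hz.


Step 1 — Nyquist sampling rate:
fs = 2 * fmax = 2 * 66815.0 = 133630.0 Hz

Step 2 — DFT bin spacing:
df = fs / N = 133630.0 / 8192 = 16.3123 Hz

16.3123 Hz


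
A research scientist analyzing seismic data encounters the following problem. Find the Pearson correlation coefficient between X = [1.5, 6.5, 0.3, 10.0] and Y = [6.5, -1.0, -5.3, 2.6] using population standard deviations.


Pearson correlation coefficient (population):
r = cov(X,Y) / (std(X) * std(Y))
Mean X = 4.575, Mean Y = 0.7
Cov(X,Y) = 3.7125
Std(X) = 3.900881, Std(Y) = 4.362912
r = 0.2181

0.2181


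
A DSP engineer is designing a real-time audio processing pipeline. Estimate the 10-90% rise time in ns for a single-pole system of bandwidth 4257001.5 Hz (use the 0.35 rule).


Rise time from bandwidth relationship:
tr = 0.35 / BW
   = 0.35 / 4257001.5
   = 8.221749511e-08 s
   = 82.2175 ns

82.2175 ns


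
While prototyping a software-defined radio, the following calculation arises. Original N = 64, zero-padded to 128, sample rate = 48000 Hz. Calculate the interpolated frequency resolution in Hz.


Frequency resolution after zero-padding:
N_padded = 64 * 2 = 128
df = fs / N_padded
   = 48000 / 128
   = 375.0 Hz

375.0 Hz


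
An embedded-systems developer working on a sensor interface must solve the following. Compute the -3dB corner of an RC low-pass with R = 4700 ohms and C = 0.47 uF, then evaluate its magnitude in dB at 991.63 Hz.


Step 1 — cutoff frequency:
fc = 1 / (2*pi*R*C)
C = 0.47 uF = 4.7e-07 F
fc = 1 / (2*pi*4700*4.7e-07)
   = 72.0484 Hz

Step 2 — magnitude at f = 991.63 Hz:
|H(f)| = 1 / sqrt(1 + (f/fc)^2)
f/fc = 991.63 / 72.0484 = 13.763387
|H| = 1 / sqrt(1 + 189.430822) = 0.0724655
|H|_dB = 20*log10(0.0724655) = -22.8 dB

fc = 72.0484 Hz; |H(991.63 Hz)| = -22.8 dB


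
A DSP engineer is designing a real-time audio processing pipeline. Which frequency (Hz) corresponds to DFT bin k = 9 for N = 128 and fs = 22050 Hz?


Frequency of DFT bin k:
f_k = k * fs / N
    = 9 * 22050 / 128
    = 198450 / 128
    = 1550.391 Hz

1550.391 Hz


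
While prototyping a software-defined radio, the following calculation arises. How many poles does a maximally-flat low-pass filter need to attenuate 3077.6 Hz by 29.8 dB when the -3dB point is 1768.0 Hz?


Butterworth filter order formula:
n = log10(10^(A/10) - 1) / (2 * log10(f_stop/f_pass))
10^(29.8/10) - 1 = 953.9926
f_stop/f_pass = 3077.6 / 1768.0 = 1.7407
n = 6.1886 -> ceil = 7

7


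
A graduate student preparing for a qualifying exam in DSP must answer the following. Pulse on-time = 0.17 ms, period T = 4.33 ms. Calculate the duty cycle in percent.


Duty cycle as a percentage:
DC = (t_on / T) * 100
   = (0.17 / 4.33) * 100
   = 0.039261 * 100
   = 3.93 %

3.93 %


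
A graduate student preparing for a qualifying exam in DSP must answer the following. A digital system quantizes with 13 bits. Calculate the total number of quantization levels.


Number of quantization levels = 2^N
= 2^13
= 8192

8192


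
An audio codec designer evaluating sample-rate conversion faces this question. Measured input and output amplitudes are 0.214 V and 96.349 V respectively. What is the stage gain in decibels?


Voltage gain in dB:
G = 20 * log10(Vout / Vin)
  = 20 * log10(96.349 / 0.214)
  = 20 * log10(450.228972)
  = 20 * 2.653433
  = 53.07 dB

53.07 dB


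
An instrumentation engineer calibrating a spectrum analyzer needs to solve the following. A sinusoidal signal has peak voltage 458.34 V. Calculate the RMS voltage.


RMS voltage for a sinusoidal waveform:
V_rms = V_peak / sqrt(2)
      = 458.34 / 1.414214
      = 324.095 V

324.095 V


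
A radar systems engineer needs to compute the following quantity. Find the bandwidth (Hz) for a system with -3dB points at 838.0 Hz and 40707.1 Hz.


Bandwidth is the difference of -3dB frequencies:
BW = f_high - f_low
   = 40707.1 - 838.0
   = 39869.1 Hz

39869.1 Hz


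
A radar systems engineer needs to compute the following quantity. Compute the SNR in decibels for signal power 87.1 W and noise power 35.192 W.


SNR in decibels:
SNR = 10 * log10(Ps / Pn)
    = 10 * log10(87.1 / 35.192)
    = 10 * log10(2.475)
    = 10 * 0.3936
    = 3.94 dB

3.94 dB


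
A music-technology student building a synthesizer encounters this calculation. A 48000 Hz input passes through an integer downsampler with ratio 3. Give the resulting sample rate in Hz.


Decimation reduces the sample rate:
fs_out = fs_in / M
       = 48000 / 3
       = 16000.0 Hz

16000.0 Hz


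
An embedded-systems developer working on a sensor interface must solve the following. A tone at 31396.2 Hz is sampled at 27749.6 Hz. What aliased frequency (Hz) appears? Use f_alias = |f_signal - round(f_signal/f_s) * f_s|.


Compute the nearest integer multiple of fs to the signal:
n = round(31396.2 / 27749.6) = 1
f_alias = |31396.2 - 1 * 27749.6|
        = |31396.2 - 27749.6|
        = 3646.6 Hz

3646.6


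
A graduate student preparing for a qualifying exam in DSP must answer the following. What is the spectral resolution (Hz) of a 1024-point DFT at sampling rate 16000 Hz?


DFT frequency resolution:
df = fs / N
   = 16000 / 1024
   = 15.625 Hz

15.625 Hz


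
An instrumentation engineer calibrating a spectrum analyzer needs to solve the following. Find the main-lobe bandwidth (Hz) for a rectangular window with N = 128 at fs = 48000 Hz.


Main lobe width for a rectangular window:
Width = 2 * fs / N
      = 2 * 48000 / 128
      = 96000 / 128
      = 750.0 Hz

750.0 Hz


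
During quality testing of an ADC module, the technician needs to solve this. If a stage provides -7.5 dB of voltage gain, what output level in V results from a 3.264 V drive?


Output voltage from dB gain:
V_out = V_in * 10^(gain_dB / 20)
      = 3.264 * 10^(-7.5 / 20)
      = 3.264 * 0.421697
      = 1.3764 V

1.3764 V


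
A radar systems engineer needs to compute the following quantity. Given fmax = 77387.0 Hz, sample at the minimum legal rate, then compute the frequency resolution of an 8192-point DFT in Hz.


Step 1 — Nyquist sampling rate:
fs = 2 * fmax = 2 * 77387.0 = 154774.0 Hz

Step 2 — DFT bin spacing:
df = fs / N = 154774.0 / 8192 = 18.8933 Hz

18.8933 Hz


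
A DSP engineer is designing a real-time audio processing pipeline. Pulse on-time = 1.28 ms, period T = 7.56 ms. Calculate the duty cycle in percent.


Duty cycle as a percentage:
DC = (t_on / T) * 100
   = (1.28 / 7.56) * 100
   = 0.169312 * 100
   = 16.93 %

16.93 %


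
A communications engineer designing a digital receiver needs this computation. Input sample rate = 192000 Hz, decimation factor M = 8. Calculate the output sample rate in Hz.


Decimation reduces the sample rate:
fs_out = fs_in / M
       = 192000 / 8
       = 24000.0 Hz

24000.0 Hz


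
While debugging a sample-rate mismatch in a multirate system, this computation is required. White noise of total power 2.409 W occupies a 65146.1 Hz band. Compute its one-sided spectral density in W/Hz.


Power spectral density:
PSD = P / BW
    = 2.409 / 65146.1
    = 3.698e-05 W/Hz

3.698e-05 W/Hz


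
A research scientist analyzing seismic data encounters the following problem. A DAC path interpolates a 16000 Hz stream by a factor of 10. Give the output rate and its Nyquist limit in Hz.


Step 1 — output sample rate after interpolation by L:
fs_out = L * fs_in = 10 * 16000 = 160000 Hz

Step 2 — Nyquist frequency of the output stream:
f_Nyq = fs_out / 2 = 160000 / 2 = 80000.0 Hz

fs_out = 160000 Hz; f_Nyquist = 80000.0 Hz


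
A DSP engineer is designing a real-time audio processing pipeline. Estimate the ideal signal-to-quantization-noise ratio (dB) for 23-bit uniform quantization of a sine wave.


Theoretical SNR for a full-scale sinusoid:
SNR = 6.02 * N + 1.76
    = 6.02 * 23 + 1.76
    = 138.46 + 1.76
    = 140.22 dB

140.22 dB


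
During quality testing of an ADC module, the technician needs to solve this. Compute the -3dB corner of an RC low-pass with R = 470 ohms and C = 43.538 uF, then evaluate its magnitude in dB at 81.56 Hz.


Step 1 — cutoff frequency:
fc = 1 / (2*pi*R*C)
C = 43.538 uF = 4.3538e-05 F
fc = 1 / (2*pi*470*4.3538e-05)
   = 7.77775 Hz

Step 2 — magnitude at f = 81.56 Hz:
|H(f)| = 1 / sqrt(1 + (f/fc)^2)
f/fc = 81.56 / 7.77775 = 10.486323
|H| = 1 / sqrt(1 + 109.96297) = 0.0949316
|H|_dB = 20*log10(0.0949316) = -20.45 dB

fc = 7.77775 Hz; |H(81.56 Hz)| = -20.45 dB


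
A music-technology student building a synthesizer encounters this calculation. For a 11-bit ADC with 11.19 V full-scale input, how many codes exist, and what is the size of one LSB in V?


Step 1 — number of quantization levels:
L = 2^N = 2^11 = 2048

Step 2 — LSB step size:
delta = Vfs / L
      = 11.19 / 2048
      = 0.00546387 V

Levels = 2048; step size = 0.00546387 V


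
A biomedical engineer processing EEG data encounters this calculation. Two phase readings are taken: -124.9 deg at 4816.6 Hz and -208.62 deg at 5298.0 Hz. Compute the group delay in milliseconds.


Group delay from phase difference:
tau = -d(phi)/d(omega)
d(phi) = -83.72 deg = -1.46119 rad
d(omega) = 2*pi*(5298.0 - 4816.6) = 3024.7254 rad/s
tau = -(-1.46119) / 3024.7254
    = 0.4831 ms

0.4831 ms


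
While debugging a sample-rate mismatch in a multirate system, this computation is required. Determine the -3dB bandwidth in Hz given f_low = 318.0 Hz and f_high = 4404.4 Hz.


Bandwidth is the difference of -3dB frequencies:
BW = f_high - f_low
   = 4404.4 - 318.0
   = 4086.4 Hz

4086.4 Hz


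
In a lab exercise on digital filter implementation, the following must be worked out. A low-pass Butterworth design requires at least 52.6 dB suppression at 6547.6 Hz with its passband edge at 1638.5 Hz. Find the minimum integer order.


Butterworth filter order formula:
n = log10(10^(A/10) - 1) / (2 * log10(f_stop/f_pass))
10^(52.6/10) - 1 = 181969.0859
f_stop/f_pass = 6547.6 / 1638.5 = 3.9961
n = 4.3714 -> ceil = 5

5


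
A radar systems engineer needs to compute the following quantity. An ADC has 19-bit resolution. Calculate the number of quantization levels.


Number of quantization levels = 2^N
= 2^19
= 524288

524288


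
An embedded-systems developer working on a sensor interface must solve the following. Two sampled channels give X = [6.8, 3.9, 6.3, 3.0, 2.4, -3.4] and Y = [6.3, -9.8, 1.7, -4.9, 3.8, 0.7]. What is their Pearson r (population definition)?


Pearson correlation coefficient (population):
r = cov(X,Y) / (std(X) * std(Y))
Mean X = 3.1667, Mean Y = -0.3667
Cov(X,Y) = 2.389444
Std(X) = 3.348963, Std(Y) = 5.427604
r = 0.1315

0.1315


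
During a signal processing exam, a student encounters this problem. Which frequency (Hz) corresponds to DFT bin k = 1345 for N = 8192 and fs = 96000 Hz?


Frequency of DFT bin k:
f_k = k * fs / N
    = 1345 * 96000 / 8192
    = 129120000 / 8192
    = 15761.719 Hz

15761.719 Hz


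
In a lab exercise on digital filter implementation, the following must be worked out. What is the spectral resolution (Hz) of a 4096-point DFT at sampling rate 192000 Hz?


DFT frequency resolution:
df = fs / N
   = 192000 / 4096
   = 46.875 Hz

46.875 Hz


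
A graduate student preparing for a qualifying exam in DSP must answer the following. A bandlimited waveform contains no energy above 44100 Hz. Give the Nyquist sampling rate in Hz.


The Nyquist rate is twice the maximum frequency component.
fs_min = 2 * fmax
      = 2 * 44100
      = 88200 Hz

88200


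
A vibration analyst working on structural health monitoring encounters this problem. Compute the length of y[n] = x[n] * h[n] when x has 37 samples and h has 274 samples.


Linear convolution output length:
L = N + M - 1
  = 37 + 274 - 1
  = 310 samples

310


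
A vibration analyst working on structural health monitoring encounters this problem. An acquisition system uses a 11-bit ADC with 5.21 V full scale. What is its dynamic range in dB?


Dynamic range from full-scale to LSB:
V_min = V_max / 2^bits = 5.21 / 2^11
DR = 20 * log10(V_max / V_min)
   = 20 * log10(2^11)
   = 20 * 11 * log10(2)
   = 66.23 dB

66.23 dB


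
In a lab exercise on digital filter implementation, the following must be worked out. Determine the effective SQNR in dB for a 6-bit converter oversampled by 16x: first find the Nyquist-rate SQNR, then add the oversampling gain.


Step 1 — baseline SQNR at Nyquist:
SQNR_base = 6.02*N + 1.76
          = 6.02*6 + 1.76
          = 37.88 dB

Step 2 — oversampling processing gain:
G = 10*log10(OSR) = 10*log10(16) = 12.04 dB

Step 3 — total:
SQNR_total = 37.88 + 12.04 = 49.92 dB

Base SQNR = 37.88 dB; oversampled SQNR = 49.92 dB


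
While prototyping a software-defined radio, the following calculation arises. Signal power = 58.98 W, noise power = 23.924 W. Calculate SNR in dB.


SNR in decibels:
SNR = 10 * log10(Ps / Pn)
    = 10 * log10(58.98 / 23.924)
    = 10 * log10(2.4653)
    = 10 * 0.3919
    = 3.92 dB

3.92 dB


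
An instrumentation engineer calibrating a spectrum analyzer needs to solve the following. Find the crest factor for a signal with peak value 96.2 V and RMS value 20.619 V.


Crest factor is the ratio of peak to RMS:
CF = V_peak / V_rms
   = 96.2 / 20.619
   = 4.6656

4.6656


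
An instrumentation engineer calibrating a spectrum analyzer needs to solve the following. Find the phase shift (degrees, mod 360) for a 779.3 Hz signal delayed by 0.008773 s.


Phase shift from frequency and time delay:
phi = 360 * f * t_delay
    = 360 * 779.3 * 0.008773
    = 2461.25 degrees
    mod 360 = 301.25 degrees

301.25 degrees


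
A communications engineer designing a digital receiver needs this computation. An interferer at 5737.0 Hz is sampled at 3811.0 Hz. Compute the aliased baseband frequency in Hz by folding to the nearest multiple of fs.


Compute the nearest integer multiple of fs to the signal:
n = round(5737.0 / 3811.0) = 2
f_alias = |5737.0 - 2 * 3811.0|
        = |5737.0 - 7622.0|
        = 1885.0 Hz

1885.0


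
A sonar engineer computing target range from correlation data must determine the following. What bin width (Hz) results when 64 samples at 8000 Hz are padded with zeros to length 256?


Frequency resolution after zero-padding:
N_padded = 64 * 4 = 256
df = fs / N_padded
   = 8000 / 256
   = 31.25 Hz

31.25 Hz


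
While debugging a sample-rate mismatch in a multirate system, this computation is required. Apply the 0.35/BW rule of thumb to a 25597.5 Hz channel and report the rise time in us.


Rise time from bandwidth relationship:
tr = 0.35 / BW
   = 0.35 / 25597.5
   = 1.367321027e-05 s
   = 13.6732 us

13.6732 us


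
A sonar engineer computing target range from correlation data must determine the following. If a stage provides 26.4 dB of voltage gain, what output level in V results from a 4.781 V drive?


Output voltage from dB gain:
V_out = V_in * 10^(gain_dB / 20)
      = 4.781 * 10^(26.4 / 20)
      = 4.781 * 20.892961
      = 99.8892 V

99.8892 V


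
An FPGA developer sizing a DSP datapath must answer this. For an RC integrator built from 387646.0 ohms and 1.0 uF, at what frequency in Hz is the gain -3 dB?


Cutoff frequency of a first-order RC filter:
fc = 1 / (2 * pi * R * C)
C = 1.0 uF = 1e-06 F
fc = 1 / (2 * pi * 387646.0 * 1e-06)
   = 1 / 2.4356516515869
   = 0.410568 Hz

0.410568 Hz


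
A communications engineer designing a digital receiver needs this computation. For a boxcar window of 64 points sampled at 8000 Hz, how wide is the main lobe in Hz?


Main lobe width for a rectangular window:
Width = 2 * fs / N
      = 2 * 8000 / 64
      = 16000 / 64
      = 250.0 Hz

250.0 Hz


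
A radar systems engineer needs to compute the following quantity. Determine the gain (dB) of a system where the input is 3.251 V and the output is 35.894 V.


Voltage gain in dB:
G = 20 * log10(Vout / Vin)
  = 20 * log10(35.894 / 3.251)
  = 20 * log10(11.04091)
  = 20 * 1.043005
  = 20.86 dB

20.86 dB


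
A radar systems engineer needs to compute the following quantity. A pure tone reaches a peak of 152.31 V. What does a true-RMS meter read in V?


RMS voltage for a sinusoidal waveform:
V_rms = V_peak / sqrt(2)
      = 152.31 / 1.414214
      = 107.699 V

107.699 V


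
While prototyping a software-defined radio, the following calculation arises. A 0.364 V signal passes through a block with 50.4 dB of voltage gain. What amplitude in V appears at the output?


Output voltage from dB gain:
V_out = V_in * 10^(gain_dB / 20)
      = 0.364 * 10^(50.4 / 20)
      = 0.364 * 331.131121
      = 120.5317 V

120.5317 V


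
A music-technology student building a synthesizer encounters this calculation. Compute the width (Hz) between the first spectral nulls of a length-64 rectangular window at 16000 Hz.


Main lobe width for a rectangular window:
Width = 2 * fs / N
      = 2 * 16000 / 64
      = 32000 / 64
      = 500.0 Hz

500.0 Hz


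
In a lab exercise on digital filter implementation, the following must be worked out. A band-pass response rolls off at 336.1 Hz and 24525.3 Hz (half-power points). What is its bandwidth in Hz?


Bandwidth is the difference of -3dB frequencies:
BW = f_high - f_low
   = 24525.3 - 336.1
   = 24189.2 Hz

24189.2 Hz


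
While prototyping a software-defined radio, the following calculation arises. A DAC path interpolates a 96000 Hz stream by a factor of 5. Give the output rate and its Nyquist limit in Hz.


Step 1 — output sample rate after interpolation by L:
fs_out = L * fs_in = 5 * 96000 = 480000 Hz

Step 2 — Nyquist frequency of the output stream:
f_Nyq = fs_out / 2 = 480000 / 2 = 240000.0 Hz

fs_out = 480000 Hz; f_Nyquist = 240000.0 Hz


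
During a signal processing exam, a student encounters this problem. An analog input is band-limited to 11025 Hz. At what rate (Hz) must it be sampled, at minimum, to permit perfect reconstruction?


The Nyquist rate is twice the maximum frequency component.
fs_min = 2 * fmax
      = 2 * 11025
      = 22050 Hz

22050


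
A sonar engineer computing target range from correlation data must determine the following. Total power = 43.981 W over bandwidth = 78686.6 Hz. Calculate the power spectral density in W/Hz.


Power spectral density:
PSD = P / BW
    = 43.981 / 78686.6
    = 0.00055894 W/Hz

0.00055894 W/Hz


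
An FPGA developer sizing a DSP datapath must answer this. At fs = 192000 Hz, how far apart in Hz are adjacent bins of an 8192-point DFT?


DFT frequency resolution:
df = fs / N
   = 192000 / 8192
   = 23.4375 Hz

23.4375 Hz


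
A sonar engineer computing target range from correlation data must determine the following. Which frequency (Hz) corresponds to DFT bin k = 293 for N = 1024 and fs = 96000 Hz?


Frequency of DFT bin k:
f_k = k * fs / N
    = 293 * 96000 / 1024
    = 28128000 / 1024
    = 27468.75 Hz

27468.75 Hz


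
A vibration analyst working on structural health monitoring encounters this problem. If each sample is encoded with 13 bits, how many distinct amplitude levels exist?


Number of quantization levels = 2^N
= 2^13
= 8192

8192


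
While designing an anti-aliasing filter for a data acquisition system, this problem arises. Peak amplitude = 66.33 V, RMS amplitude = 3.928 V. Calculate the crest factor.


Crest factor is the ratio of peak to RMS:
CF = V_peak / V_rms
   = 66.33 / 3.928
   = 16.8865

16.8865


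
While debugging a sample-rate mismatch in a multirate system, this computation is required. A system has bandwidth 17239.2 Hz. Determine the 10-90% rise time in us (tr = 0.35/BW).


Rise time from bandwidth relationship:
tr = 0.35 / BW
   = 0.35 / 17239.2
   = 2.030256624e-05 s
   = 20.3026 us

20.3026 us


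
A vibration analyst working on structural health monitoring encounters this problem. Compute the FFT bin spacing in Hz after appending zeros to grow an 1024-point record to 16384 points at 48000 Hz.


Frequency resolution after zero-padding:
N_padded = 1024 * 16 = 16384
df = fs / N_padded
   = 48000 / 16384
   = 2.9297 Hz

2.9297 Hz


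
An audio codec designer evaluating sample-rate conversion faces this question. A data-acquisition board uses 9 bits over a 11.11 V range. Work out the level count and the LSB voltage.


Step 1 — number of quantization levels:
L = 2^N = 2^9 = 512

Step 2 — LSB step size:
delta = Vfs / L
      = 11.11 / 512
      = 0.02169922 V

Levels = 512; step size = 0.02169922 V


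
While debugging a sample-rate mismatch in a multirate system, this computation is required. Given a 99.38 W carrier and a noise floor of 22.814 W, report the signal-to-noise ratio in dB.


SNR in decibels:
SNR = 10 * log10(Ps / Pn)
    = 10 * log10(99.38 / 22.814)
    = 10 * log10(4.3561)
    = 10 * 0.6391
    = 6.39 dB

6.39 dB


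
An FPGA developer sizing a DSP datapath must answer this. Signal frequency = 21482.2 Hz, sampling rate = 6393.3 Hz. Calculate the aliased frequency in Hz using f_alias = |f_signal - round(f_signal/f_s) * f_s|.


Compute the nearest integer multiple of fs to the signal:
n = round(21482.2 / 6393.3) = 3
f_alias = |21482.2 - 3 * 6393.3|
        = |21482.2 - 19179.9|
        = 2302.3 Hz

2302.3


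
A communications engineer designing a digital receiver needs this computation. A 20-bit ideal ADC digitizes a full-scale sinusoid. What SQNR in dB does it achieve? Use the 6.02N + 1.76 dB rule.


Theoretical SNR for a full-scale sinusoid:
SNR = 6.02 * N + 1.76
    = 6.02 * 20 + 1.76
    = 120.4 + 1.76
    = 122.16 dB

122.16 dB


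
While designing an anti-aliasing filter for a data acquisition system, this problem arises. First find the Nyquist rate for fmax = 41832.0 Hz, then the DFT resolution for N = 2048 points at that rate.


Step 1 — Nyquist sampling rate:
fs = 2 * fmax = 2 * 41832.0 = 83664.0 Hz

Step 2 — DFT bin spacing:
df = fs / N = 83664.0 / 2048 = 40.8516 Hz

40.8516 Hz


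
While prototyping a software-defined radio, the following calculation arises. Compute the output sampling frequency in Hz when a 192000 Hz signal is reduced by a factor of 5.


Decimation reduces the sample rate:
fs_out = fs_in / M
       = 192000 / 5
       = 38400.0 Hz

38400.0 Hz


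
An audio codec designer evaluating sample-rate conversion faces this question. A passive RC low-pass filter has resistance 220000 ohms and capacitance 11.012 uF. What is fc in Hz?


Cutoff frequency of a first-order RC filter:
fc = 1 / (2 * pi * R * C)
C = 11.012 uF = 1.1012e-05 F
fc = 1 / (2 * pi * 220000 * 1.1012e-05)
   = 1 / 15.221896052586
   = 0.065695 Hz

0.065695 Hz


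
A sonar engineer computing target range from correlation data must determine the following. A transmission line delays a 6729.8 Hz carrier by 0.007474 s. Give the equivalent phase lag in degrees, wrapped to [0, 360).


Phase shift from frequency and time delay:
phi = 360 * f * t_delay
    = 360 * 6729.8 * 0.007474
    = 18107.47 degrees
    mod 360 = 107.47 degrees

107.47 degrees


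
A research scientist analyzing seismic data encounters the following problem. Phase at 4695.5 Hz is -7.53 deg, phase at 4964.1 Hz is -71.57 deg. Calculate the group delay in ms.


Group delay from phase difference:
tau = -d(phi)/d(omega)
d(phi) = -64.04 deg = -1.117709 rad
d(omega) = 2*pi*(4964.1 - 4695.5) = 1687.6636 rad/s
tau = -(-1.117709) / 1687.6636
    = 0.6623 ms

0.6623 ms


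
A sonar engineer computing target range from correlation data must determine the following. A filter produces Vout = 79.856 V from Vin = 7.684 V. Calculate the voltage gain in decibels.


Voltage gain in dB:
G = 20 * log10(Vout / Vin)
  = 20 * log10(79.856 / 7.684)
  = 20 * log10(10.392504)
  = 20 * 1.01672
  = 20.33 dB

20.33 dB


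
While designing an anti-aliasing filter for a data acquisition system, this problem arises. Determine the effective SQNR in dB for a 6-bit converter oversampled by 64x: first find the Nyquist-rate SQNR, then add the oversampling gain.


Step 1 — baseline SQNR at Nyquist:
SQNR_base = 6.02*N + 1.76
          = 6.02*6 + 1.76
          = 37.88 dB

Step 2 — oversampling processing gain:
G = 10*log10(OSR) = 10*log10(64) = 18.06 dB

Step 3 — total:
SQNR_total = 37.88 + 18.06 = 55.94 dB

Base SQNR = 37.88 dB; oversampled SQNR = 55.94 dB


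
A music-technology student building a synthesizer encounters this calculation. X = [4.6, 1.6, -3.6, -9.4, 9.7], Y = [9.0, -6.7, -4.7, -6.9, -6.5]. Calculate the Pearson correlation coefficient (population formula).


Pearson correlation coefficient (population):
r = cov(X,Y) / (std(X) * std(Y))
Mean X = 0.58, Mean Y = -3.16
Cov(X,Y) = 11.7148
Std(X) = 6.594665, Std(Y) = 6.130449
r = 0.2898

0.2898


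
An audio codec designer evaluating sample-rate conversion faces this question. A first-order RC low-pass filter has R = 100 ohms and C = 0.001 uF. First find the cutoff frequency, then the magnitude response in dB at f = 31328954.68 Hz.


Step 1 — cutoff frequency:
fc = 1 / (2*pi*R*C)
C = 0.001 uF = 1e-09 F
fc = 1 / (2*pi*100*1e-09)
   = 1591549.431 Hz

Step 2 — magnitude at f = 31328954.68 Hz:
|H(f)| = 1 / sqrt(1 + (f/fc)^2)
f/fc = 31328954.68 / 1591549.431 = 19.684563
|H| = 1 / sqrt(1 + 387.482021) = 0.0507358
|H|_dB = 20*log10(0.0507358) = -25.89 dB

fc = 1591549.431 Hz; |H(31328954.68 Hz)| = -25.89 dB


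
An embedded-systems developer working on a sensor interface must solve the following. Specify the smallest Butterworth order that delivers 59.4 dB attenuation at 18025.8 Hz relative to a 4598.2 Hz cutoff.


Butterworth filter order formula:
n = log10(10^(A/10) - 1) / (2 * log10(f_stop/f_pass))
10^(59.4/10) - 1 = 870962.59
f_stop/f_pass = 18025.8 / 4598.2 = 3.9202
n = 5.0058 -> ceil = 6

6


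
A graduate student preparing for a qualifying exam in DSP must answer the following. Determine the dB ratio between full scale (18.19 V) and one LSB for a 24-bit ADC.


Dynamic range from full-scale to LSB:
V_min = V_max / 2^bits = 18.19 / 2^24
DR = 20 * log10(V_max / V_min)
   = 20 * log10(2^24)
   = 20 * 24 * log10(2)
   = 144.49 dB

144.49 dB


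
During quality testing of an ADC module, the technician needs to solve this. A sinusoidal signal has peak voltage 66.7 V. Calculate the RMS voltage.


RMS voltage for a sinusoidal waveform:
V_rms = V_peak / sqrt(2)
      = 66.7 / 1.414214
      = 47.164 V

47.164 V


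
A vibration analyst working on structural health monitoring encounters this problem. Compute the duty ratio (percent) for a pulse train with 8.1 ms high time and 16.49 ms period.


Duty cycle as a percentage:
DC = (t_on / T) * 100
   = (8.1 / 16.49) * 100
   = 0.491207 * 100
   = 49.12 %

49.12 %


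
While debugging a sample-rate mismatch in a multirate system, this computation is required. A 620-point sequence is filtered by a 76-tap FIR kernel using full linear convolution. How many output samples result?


Linear convolution output length:
L = N + M - 1
  = 620 + 76 - 1
  = 695 samples

695


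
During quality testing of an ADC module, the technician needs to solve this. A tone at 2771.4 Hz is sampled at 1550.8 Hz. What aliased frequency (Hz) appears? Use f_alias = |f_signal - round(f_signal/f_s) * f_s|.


Compute the nearest integer multiple of fs to the signal:
n = round(2771.4 / 1550.8) = 2
f_alias = |2771.4 - 2 * 1550.8|
        = |2771.4 - 3101.6|
        = 330.2 Hz

330.2


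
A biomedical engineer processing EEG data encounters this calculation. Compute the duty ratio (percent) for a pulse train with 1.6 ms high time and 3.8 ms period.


Duty cycle as a percentage:
DC = (t_on / T) * 100
   = (1.6 / 3.8) * 100
   = 0.421053 * 100
   = 42.11 %

42.11 %


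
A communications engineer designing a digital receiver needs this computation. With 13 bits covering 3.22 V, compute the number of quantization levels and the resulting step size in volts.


Step 1 — number of quantization levels:
L = 2^N = 2^13 = 8192

Step 2 — LSB step size:
delta = Vfs / L
      = 3.22 / 8192
      = 0.00039307 V

Levels = 8192; step size = 0.00039307 V


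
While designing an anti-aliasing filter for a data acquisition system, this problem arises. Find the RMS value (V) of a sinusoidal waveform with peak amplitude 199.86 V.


RMS voltage for a sinusoidal waveform:
V_rms = V_peak / sqrt(2)
      = 199.86 / 1.414214
      = 141.322 V

141.322 V


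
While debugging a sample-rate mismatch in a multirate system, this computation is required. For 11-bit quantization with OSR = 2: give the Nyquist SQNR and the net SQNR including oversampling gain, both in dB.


Step 1 — baseline SQNR at Nyquist:
SQNR_base = 6.02*N + 1.76
          = 6.02*11 + 1.76
          = 67.98 dB

Step 2 — oversampling processing gain:
G = 10*log10(OSR) = 10*log10(2) = 3.01 dB

Step 3 — total:
SQNR_total = 67.98 + 3.01 = 70.99 dB

Base SQNR = 67.98 dB; oversampled SQNR = 70.99 dB


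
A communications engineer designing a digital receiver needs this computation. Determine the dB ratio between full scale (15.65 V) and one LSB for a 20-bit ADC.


Dynamic range from full-scale to LSB:
V_min = V_max / 2^bits = 15.65 / 2^20
DR = 20 * log10(V_max / V_min)
   = 20 * log10(2^20)
   = 20 * 20 * log10(2)
   = 120.41 dB

120.41 dB


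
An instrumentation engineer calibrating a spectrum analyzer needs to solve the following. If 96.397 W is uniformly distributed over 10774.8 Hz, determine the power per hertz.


Power spectral density:
PSD = P / BW
    = 96.397 / 10774.8
    = 0.00894652 W/Hz

0.00894652 W/Hz


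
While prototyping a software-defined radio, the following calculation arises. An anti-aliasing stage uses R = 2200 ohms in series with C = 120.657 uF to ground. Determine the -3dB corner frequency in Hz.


Cutoff frequency of a first-order RC filter:
fc = 1 / (2 * pi * R * C)
C = 120.657 uF = 0.000120657 F
fc = 1 / (2 * pi * 2200 * 0.000120657)
   = 1 / 1.6678426371384
   = 0.599577 Hz

0.599577 Hz


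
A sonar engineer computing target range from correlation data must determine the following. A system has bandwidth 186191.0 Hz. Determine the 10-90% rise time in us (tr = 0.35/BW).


Rise time from bandwidth relationship:
tr = 0.35 / BW
   = 0.35 / 186191.0
   = 1.879790108e-06 s
   = 1.8798 us

1.8798 us


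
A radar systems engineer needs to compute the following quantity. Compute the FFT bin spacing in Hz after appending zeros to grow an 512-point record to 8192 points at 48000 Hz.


Frequency resolution after zero-padding:
N_padded = 512 * 16 = 8192
df = fs / N_padded
   = 48000 / 8192
   = 5.8594 Hz

5.8594 Hz


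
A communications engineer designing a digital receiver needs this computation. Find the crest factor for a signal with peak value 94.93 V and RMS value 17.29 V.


Crest factor is the ratio of peak to RMS:
CF = V_peak / V_rms
   = 94.93 / 17.29
   = 5.4905

5.4905


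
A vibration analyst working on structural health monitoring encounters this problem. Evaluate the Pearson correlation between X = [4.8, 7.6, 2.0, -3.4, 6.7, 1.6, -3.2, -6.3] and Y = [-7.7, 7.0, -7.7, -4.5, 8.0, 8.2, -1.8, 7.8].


Pearson correlation coefficient (population):
r = cov(X,Y) / (std(X) * std(Y))
Mean X = 1.225, Mean Y = 1.1625
Cov(X,Y) = 3.510938
Std(X) = 4.766222, Std(Y) = 6.822195
r = 0.108

0.108


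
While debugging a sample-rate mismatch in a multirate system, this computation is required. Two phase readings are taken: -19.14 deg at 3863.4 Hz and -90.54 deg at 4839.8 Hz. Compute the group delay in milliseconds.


Group delay from phase difference:
tau = -d(phi)/d(omega)
d(phi) = -71.4 deg = -1.246165 rad
d(omega) = 2*pi*(4839.8 - 3863.4) = 6134.9021 rad/s
tau = -(-1.246165) / 6134.9021
    = 0.2031 ms

0.2031 ms


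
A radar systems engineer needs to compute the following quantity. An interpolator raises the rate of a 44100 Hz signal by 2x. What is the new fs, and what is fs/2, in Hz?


Step 1 — output sample rate after interpolation by L:
fs_out = L * fs_in = 2 * 44100 = 88200 Hz

Step 2 — Nyquist frequency of the output stream:
f_Nyq = fs_out / 2 = 88200 / 2 = 44100.0 Hz

fs_out = 88200 Hz; f_Nyquist = 44100.0 Hz


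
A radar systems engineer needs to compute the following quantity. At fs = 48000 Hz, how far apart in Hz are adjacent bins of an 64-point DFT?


DFT frequency resolution:
df = fs / N
   = 48000 / 64
   = 750.0 Hz

750.0 Hz


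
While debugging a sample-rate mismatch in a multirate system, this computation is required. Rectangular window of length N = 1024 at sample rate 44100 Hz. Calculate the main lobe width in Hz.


Main lobe width for a rectangular window:
Width = 2 * fs / N
      = 2 * 44100 / 1024
      = 88200 / 1024
      = 86.133 Hz

86.133 Hz


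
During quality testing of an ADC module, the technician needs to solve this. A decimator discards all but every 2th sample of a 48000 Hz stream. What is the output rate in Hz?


Decimation reduces the sample rate:
fs_out = fs_in / M
       = 48000 / 2
       = 24000.0 Hz

24000.0 Hz


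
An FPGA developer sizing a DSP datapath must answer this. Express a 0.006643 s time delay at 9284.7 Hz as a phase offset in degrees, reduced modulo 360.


Phase shift from frequency and time delay:
phi = 360 * f * t_delay
    = 360 * 9284.7 * 0.006643
    = 22204.17 degrees
    mod 360 = 244.17 degrees

244.17 degrees


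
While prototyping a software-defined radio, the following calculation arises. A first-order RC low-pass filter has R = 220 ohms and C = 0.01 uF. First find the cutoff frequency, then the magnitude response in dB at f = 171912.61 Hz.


Step 1 — cutoff frequency:
fc = 1 / (2*pi*R*C)
C = 0.01 uF = 1e-08 F
fc = 1 / (2*pi*220*1e-08)
   = 72343.156 Hz

Step 2 — magnitude at f = 171912.61 Hz:
|H(f)| = 1 / sqrt(1 + (f/fc)^2)
f/fc = 171912.61 / 72343.156 = 2.376349
|H| = 1 / sqrt(1 + 5.647035) = 0.3878698
|H|_dB = 20*log10(0.3878698) = -8.23 dB

fc = 72343.156 Hz; |H(171912.61 Hz)| = -8.23 dB


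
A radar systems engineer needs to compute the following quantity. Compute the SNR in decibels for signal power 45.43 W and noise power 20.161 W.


SNR in decibels:
SNR = 10 * log10(Ps / Pn)
    = 10 * log10(45.43 / 20.161)
    = 10 * log10(2.2534)
    = 10 * 0.3528
    = 3.53 dB

3.53 dB


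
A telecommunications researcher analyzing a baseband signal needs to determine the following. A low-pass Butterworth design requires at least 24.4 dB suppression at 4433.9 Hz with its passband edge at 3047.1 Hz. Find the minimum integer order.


Butterworth filter order formula:
n = log10(10^(A/10) - 1) / (2 * log10(f_stop/f_pass))
10^(24.4/10) - 1 = 274.4229
f_stop/f_pass = 4433.9 / 3047.1 = 1.4551
n = 7.4844 -> ceil = 8

8


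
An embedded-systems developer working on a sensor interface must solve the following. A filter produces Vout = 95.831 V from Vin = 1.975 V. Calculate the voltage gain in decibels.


Voltage gain in dB:
G = 20 * log10(Vout / Vin)
  = 20 * log10(95.831 / 1.975)
  = 20 * log10(48.522025)
  = 20 * 1.685939
  = 33.72 dB

33.72 dB


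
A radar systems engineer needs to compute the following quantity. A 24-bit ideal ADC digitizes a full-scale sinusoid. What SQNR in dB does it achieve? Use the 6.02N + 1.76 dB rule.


Theoretical SNR for a full-scale sinusoid:
SNR = 6.02 * N + 1.76
    = 6.02 * 24 + 1.76
    = 144.48 + 1.76
    = 146.24 dB

146.24 dB


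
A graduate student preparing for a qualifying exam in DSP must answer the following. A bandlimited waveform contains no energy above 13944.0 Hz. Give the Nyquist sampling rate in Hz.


The Nyquist rate is twice the maximum frequency component.
fs_min = 2 * fmax
      = 2 * 13944.0
      = 27888.0 Hz

27888.0


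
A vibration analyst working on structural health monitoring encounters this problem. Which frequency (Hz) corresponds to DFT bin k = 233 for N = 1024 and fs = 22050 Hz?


Frequency of DFT bin k:
f_k = k * fs / N
    = 233 * 22050 / 1024
    = 5137650 / 1024
    = 5017.236 Hz

5017.236 Hz
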